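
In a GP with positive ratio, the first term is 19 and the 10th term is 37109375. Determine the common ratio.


r^(n-1) = aₙ/a₁
r^9 = 37109375/19 = 1953125
r = 1953125^(1/9)
= 5

r = 5


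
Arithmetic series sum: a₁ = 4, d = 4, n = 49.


aₙ = 4 + (49-1)×4 = 196
Sₙ = n(a₁+aₙ)/2 = 49×(4+196)/2
= 49×200/2 = 4900

S_49 = 4900


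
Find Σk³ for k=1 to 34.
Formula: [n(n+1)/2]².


n(n+1)/2 = 34×35/2 = 595
Σk³ = 595² = 354025

Σk³ = 354025


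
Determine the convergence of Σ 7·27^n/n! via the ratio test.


aₙ = 7·27^n/n!
a_{n+1}/aₙ = 27^(n+1)/(n+1)! × n!/27^n  (constant 7 cancels)
= 27/(n+1)
L = lim(n→∞) 27/(n+1) = 0
L < 1 → series CONVERGES

Converges (ratio test: L = 0 < 1)


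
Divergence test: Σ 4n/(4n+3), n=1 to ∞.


lim(n→∞) 4n/(4n+3) = 4/4 = 1  (divide numerator and denominator by n)
lim aₙ = 1 ≠ 0 → series DIVERGES

Diverges (lim aₙ = 1 ≠ 0)


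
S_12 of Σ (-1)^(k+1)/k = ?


S = 1 - 1/2 + 1/3 - 1/4 + 1/5 - 1/6 + 1/7 - 1/8 ± ...
= 0.6532
(Full series converges to +ln(2) ≈ +0.6931)

S_12 = 0.6532


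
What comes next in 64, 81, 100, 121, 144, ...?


Pattern: perfect squares: n²
Terms: 64, 81, 100, 121, 144
Next term = 169

Next term = 169


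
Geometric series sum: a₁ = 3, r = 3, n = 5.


Sₙ = 3×(3^5 - 1)/(3 - 1)
= 3×(243 - 1)/2
= 3×242/2
= 363

S_5 = 363


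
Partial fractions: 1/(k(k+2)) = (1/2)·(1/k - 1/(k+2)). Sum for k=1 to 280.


1/(k(k+2)) = (1/2)·(1/k - 1/(k+2)) (partial fractions)
Telescoping: Σ = (1/2)·(1 + 1/2 - 1/281 - 1/282) = 29575/39621

Sum = 29575/39621


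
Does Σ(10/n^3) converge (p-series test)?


p-series test: Σ c/n^p converges if p > 1, diverges if p ≤ 1 (constant c > 0 doesn't affect convergence).
p = 3
3 > 1 → CONVERGES

Converges (p = 3 > 1)


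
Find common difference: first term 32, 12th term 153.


d = (aₙ - a₁)/(n-1)
= (153 - 32)/(12-1)
= 121/11 = 11

d = 11


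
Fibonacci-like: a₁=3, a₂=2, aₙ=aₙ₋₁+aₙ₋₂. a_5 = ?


Computing iteratively: 3, 2, 5, 7, 12
a_5 = 12

a_5 = 12


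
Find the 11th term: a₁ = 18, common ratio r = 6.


aₙ = a₁·r^(n-1)
= 18×6^10
= 18×60466176
= 1088391168

a_11 = 1088391168


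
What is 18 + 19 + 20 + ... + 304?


Σₖ₌18^304 k = Σₖ₌₁^304 k − Σₖ₌₁^17 k
= 304·305/2 − 17·18/2
= 46360 − 153 = 46207

Σk = 46207


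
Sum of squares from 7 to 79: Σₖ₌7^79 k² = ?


Σₖ₌7^79 k² = Σₖ₌₁^79 k² − Σₖ₌₁^6 k²
= 79·80·159/6 − 6·7·13/6
= 167480 − 91 = 167389

Σk² = 167389


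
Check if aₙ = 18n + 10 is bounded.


aₙ = 18n + 10 → as n→∞, aₙ→∞
No finite upper bound exists
The sequence is UNBOUNDED

Unbounded (aₙ → ∞ as n → ∞)


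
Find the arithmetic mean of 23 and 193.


AM = (23 + 193)/2 = 216/2 = 108

AM = 108


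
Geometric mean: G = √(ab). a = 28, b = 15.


GM = √(28×15) = √420 = 20.4939

GM = 20.4939


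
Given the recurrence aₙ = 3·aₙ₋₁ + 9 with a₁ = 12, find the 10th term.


Computing step by step:
a_1 = 12
a_2 = 45
a_3 = 144
a_4 = 441
a_5 = 1332
a_6 = 4005
a_7 = 12024
a_8 = 36081
a_9 = 108252
a_10 = 324765


a_10 = 324765


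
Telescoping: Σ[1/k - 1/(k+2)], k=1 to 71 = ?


Telescoping with gap 2: two head and two tail terms survive.
= (1 + 1/2) - (1/72 + 1/73)
= 3/2 - 1/72 - 1/73 = 7739/5256

Sum = 7739/5256


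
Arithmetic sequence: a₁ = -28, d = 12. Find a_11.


aₙ = a₁ + (n-1)d
= -28 + (11-1)×12
= -28 + 120
= 92

a_11 = 92


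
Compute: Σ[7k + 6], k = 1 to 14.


Σ(7k+6) = 7·Σk + 6·n
= 7·105 + 6·14
= 735 + 84 = 819

Σ = 819


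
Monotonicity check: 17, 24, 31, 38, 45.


Differences: 7, 7, 7, 7
All differences > 0 → strictly INCREASING

Monotonically increasing


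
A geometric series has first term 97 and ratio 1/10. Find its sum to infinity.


S∞ = a₁/(1-r) = 97/(1 - 1/10)
= 97/(9/10)
= 970/9

S∞ = 970/9


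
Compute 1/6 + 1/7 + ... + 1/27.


Σₖ₌6^27 1/k = 1/6 + 1/7 + 1/8 + ... + 1/27
= 129153912863/80313433200
≈ 1.6081

Sum = 129153912863/80313433200 ≈ 1.6081


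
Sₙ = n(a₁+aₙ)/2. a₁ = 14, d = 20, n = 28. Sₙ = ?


aₙ = 14 + (28-1)×20 = 554
Sₙ = n(a₁+aₙ)/2 = 28×(14+554)/2
= 28×568/2 = 7952

S_28 = 7952


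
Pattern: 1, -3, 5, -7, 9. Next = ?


Pattern: alternating sign, magnitude arithmetic (d=2)
Terms: 1, -3, 5, -7, 9
Next term = -11

Next term = -11


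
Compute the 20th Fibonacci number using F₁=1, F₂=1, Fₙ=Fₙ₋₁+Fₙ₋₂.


Fibonacci sequence: 1, 1, 2, 3, 5, 8, 13, 21, 34, 55, 89, ...
F(20) = 6765

F(20) = 6765


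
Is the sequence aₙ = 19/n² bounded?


a₁ = 19, a₂ = 19/4, a₃ = 19/9, ...
0 < aₙ ≤ 19 for all n ≥ 1
The sequence IS bounded

Bounded (0 < aₙ ≤ 19)


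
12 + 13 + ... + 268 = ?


Σₖ₌12^268 k = Σₖ₌₁^268 k − Σₖ₌₁^11 k
= 268·269/2 − 11·12/2
= 36046 − 66 = 35980

Σk = 35980


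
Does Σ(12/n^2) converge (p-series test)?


p-series test: Σ c/n^p converges if p > 1, diverges if p ≤ 1 (constant c > 0 doesn't affect convergence).
p = 2
2 > 1 → CONVERGES

Converges (p = 2 > 1)


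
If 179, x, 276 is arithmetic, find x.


AM = (179 + 276)/2 = 455/2 = 227.5

AM = 227.5


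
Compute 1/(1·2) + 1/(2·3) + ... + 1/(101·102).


1/(k(k+1)) = 1/k - 1/(k+1) (partial fractions)
Telescoping: Σ = 1 - 1/102 = 101/102

Sum = 101/102


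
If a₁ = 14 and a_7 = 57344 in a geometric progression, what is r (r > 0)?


r^(n-1) = aₙ/a₁
r^6 = 57344/14 = 4096
r = 4096^(1/6)
= ±4; taking r > 0 gives r = 4

r = 4


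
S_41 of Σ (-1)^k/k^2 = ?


S = -1 + 1/4 - 1/9 + 1/16 - 1/25 + 1/36 - 1/49 + 1/64 ± ...
= -0.8228
(Full series converges to -π²/12 ≈ -0.8225)

S_41 = -0.8228


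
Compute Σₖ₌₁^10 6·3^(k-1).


Sₙ = 6×(3^10 - 1)/(3 - 1)
= 6×(59049 - 1)/2
= 6×59048/2
= 177144

S_10 = 177144


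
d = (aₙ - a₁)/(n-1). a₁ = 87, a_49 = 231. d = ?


d = (aₙ - a₁)/(n-1)
= (231 - 87)/(49-1)
= 144/48 = 3

d = 3


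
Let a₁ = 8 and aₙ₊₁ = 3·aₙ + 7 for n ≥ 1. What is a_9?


Computing step by step:
a_1 = 8
a_2 = 31
a_3 = 100
a_4 = 307
a_5 = 928
a_6 = 2791
a_7 = 8380
a_8 = 25147
a_9 = 75448


a_9 = 75448


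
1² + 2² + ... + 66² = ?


n = 66
n(n+1)(2n+1)/6 = 66×67×133/6
= 588126/6 = 98021

Σk² = 98021


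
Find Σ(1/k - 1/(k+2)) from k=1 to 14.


Telescoping with gap 2: two head and two tail terms survive.
= (1 + 1/2) - (1/15 + 1/16)
= 3/2 - 1/15 - 1/16 = 329/240

Sum = 329/240


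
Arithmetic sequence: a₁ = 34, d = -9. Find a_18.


aₙ = a₁ + (n-1)d
= 34 + (18-1)×-9
= 34 - 153
= -119

a_18 = -119


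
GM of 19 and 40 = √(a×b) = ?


GM = √(19×40) = √760 = 27.5681

GM = 27.5681


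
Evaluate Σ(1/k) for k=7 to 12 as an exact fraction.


Σₖ₌7^12 1/k = 1/7 + 1/8 + 1/9 + 1/10 + 1/11 + 1/12
= 18107/27720
≈ 0.6532

Sum = 18107/27720 ≈ 0.6532


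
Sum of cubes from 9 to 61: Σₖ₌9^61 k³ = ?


Σₖ₌9^61 k³ = [61·62/2]² − [8·9/2]²
= 3575881 − 1296 = 3574585

Σk³ = 3574585


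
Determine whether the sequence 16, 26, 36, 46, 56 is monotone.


Differences: 10, 10, 10, 10
All differences > 0 → strictly INCREASING

Monotonically increasing


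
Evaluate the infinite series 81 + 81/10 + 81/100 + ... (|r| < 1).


S∞ = a₁/(1-r) = 81/(1 - 1/10)
= 81/(9/10)
= 90

S∞ = 90


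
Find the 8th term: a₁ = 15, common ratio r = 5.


aₙ = a₁·r^(n-1)
= 15×5^7
= 15×78125
= 1171875

a_8 = 1171875


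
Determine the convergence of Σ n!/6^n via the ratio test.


aₙ = n!/6^n
a_{n+1}/aₙ = (n+1)!/6^(n+1) × 6^n/n!
= (n+1)/6
L = lim(n→∞) (n+1)/6 = ∞
L > 1 → series DIVERGES

Diverges (ratio test: L = ∞ > 1)


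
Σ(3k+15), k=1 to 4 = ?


Σ(3k+15) = 3·Σk + 15·n
= 3·10 + 15·4
= 30 + 60 = 90

Σ = 90


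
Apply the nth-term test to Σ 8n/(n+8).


lim(n→∞) 8n/(n+8) = 8/1 = 8  (divide numerator and denominator by n)
lim aₙ = 8 ≠ 0 → series DIVERGES

Diverges (lim aₙ = 8 ≠ 0)


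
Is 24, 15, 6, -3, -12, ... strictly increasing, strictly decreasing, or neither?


Differences: -9, -9, -9, -9
All differences < 0 → strictly DECREASING

Monotonically decreasing


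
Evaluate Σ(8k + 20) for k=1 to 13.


Σ(8k+20) = 8·Σk + 20·n
= 8·91 + 20·13
= 728 + 260 = 988

Σ = 988


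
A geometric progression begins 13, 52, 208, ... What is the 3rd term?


aₙ = a₁·r^(n-1)
= 13×4^2
= 13×16
= 208

a_3 = 208


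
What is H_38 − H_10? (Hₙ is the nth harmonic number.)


Σₖ₌11^38 1/k = 1/11 + 1/12 + 1/13 + ... + 1/38
= 90131351212339/69388720221600
≈ 1.2989

Sum = 90131351212339/69388720221600 ≈ 1.2989


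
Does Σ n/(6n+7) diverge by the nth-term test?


lim(n→∞) n/(6n+7) = 1/6 = 1/6  (divide numerator and denominator by n)
lim aₙ = 1/6 ≠ 0 → series DIVERGES

Diverges (lim aₙ = 1/6 ≠ 0)


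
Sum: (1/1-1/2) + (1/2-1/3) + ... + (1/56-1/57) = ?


Telescoping: adjacent terms cancel.
= 1/1 - 1/57
= 1 - 1/57 = 56/57

Sum = 56/57


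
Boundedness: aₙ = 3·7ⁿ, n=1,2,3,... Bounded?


aₙ = 3·7ⁿ → as n→∞, aₙ→∞ (since base 7 > 1)
No finite upper bound exists
The sequence is UNBOUNDED

Unbounded (aₙ → ∞ as n → ∞)


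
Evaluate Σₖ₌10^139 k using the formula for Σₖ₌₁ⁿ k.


Σₖ₌10^139 k = Σₖ₌₁^139 k − Σₖ₌₁^9 k
= 139·140/2 − 9·10/2
= 9730 − 45 = 9685

Σk = 9685


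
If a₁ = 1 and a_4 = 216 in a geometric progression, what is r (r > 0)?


r^(n-1) = aₙ/a₁
r^3 = 216/1 = 216
r = 216^(1/3)
= 6

r = 6


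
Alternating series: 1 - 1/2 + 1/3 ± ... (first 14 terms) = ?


S = 1 - 1/2 + 1/3 - 1/4 + 1/5 - 1/6 + 1/7 - 1/8 ± ...
= 0.6587
(Full series converges to +ln(2) ≈ +0.6931)

S_14 = 0.6587


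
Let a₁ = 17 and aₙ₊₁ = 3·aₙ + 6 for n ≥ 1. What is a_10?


Computing step by step:
a_1 = 17
a_2 = 57
a_3 = 177
a_4 = 537
a_5 = 1617
a_6 = 4857
a_7 = 14577
a_8 = 43737
a_9 = 131217
a_10 = 393657


a_10 = 393657


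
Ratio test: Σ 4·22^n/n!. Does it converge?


aₙ = 4·22^n/n!
a_{n+1}/aₙ = 22^(n+1)/(n+1)! × n!/22^n  (constant 4 cancels)
= 22/(n+1)
L = lim(n→∞) 22/(n+1) = 0
L < 1 → series CONVERGES

Converges (ratio test: L = 0 < 1)


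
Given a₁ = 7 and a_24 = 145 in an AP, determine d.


d = (aₙ - a₁)/(n-1)
= (145 - 7)/(24-1)
= 138/23 = 6

d = 6


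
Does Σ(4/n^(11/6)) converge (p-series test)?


p-series test: Σ c/n^p converges if p > 1, diverges if p ≤ 1 (constant c > 0 doesn't affect convergence).
p = 11/6
11/6 > 1 → CONVERGES

Converges (p = 11/6 > 1)


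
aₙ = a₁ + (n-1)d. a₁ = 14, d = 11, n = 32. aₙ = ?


aₙ = a₁ + (n-1)d
= 14 + (32-1)×11
= 14 + 341
= 355

a_32 = 355


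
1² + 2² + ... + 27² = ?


n = 27
n(n+1)(2n+1)/6 = 27×28×55/6
= 41580/6 = 6930

Σk² = 6930


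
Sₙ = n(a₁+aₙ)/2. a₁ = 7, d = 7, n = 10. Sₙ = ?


aₙ = 7 + (10-1)×7 = 70
Sₙ = n(a₁+aₙ)/2 = 10×(7+70)/2
= 10×77/2 = 385

S_10 = 385


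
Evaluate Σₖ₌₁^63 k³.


n(n+1)/2 = 63×64/2 = 2016
Σk³ = 2016² = 4064256

Σk³ = 4064256


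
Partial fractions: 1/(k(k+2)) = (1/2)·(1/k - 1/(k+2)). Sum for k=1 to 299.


1/(k(k+2)) = (1/2)·(1/k - 1/(k+2)) (partial fractions)
Telescoping: Σ = (1/2)·(1 + 1/2 - 1/300 - 1/301) = 134849/180600

Sum = 134849/180600


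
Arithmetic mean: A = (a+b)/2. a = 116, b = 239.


AM = (116 + 239)/2 = 355/2 = 177.5

AM = 177.5


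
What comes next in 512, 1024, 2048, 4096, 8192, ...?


Pattern: powers of 2: 2ⁿ
Terms: 512, 1024, 2048, 4096, 8192
Next term = 16384

Next term = 16384


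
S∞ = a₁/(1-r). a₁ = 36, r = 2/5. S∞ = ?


S∞ = a₁/(1-r) = 36/(1 - 2/5)
= 36/(3/5)
= 60

S∞ = 60


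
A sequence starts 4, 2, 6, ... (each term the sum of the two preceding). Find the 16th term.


Computing iteratively: 4, 2, 6, 8, 14, 22, 36, 58, 94, 152, 246, 398, ...
a_16 = 2728

a_16 = 2728


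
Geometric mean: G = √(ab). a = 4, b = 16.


GM = √(4×16) = √64 = 8

GM = 8


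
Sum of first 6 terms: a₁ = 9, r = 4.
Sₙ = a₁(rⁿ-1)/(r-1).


Sₙ = 9×(4^6 - 1)/(4 - 1)
= 9×(4096 - 1)/3
= 9×4095/3
= 12285

S_6 = 12285


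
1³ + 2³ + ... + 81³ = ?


n(n+1)/2 = 81×82/2 = 3321
Σk³ = 3321² = 11029041

Σk³ = 11029041


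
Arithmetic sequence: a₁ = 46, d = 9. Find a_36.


aₙ = a₁ + (n-1)d
= 46 + (36-1)×9
= 46 + 315
= 361

a_36 = 361


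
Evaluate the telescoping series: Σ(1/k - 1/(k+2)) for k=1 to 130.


Telescoping with gap 2: two head and two tail terms survive.
= (1 + 1/2) - (1/131 + 1/132)
= 3/2 - 1/131 - 1/132 = 25675/17292

Sum = 25675/17292


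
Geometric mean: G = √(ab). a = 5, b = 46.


GM = √(5×46) = √230 = 15.1658

GM = 15.1658


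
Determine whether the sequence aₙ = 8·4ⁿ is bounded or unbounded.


aₙ = 8·4ⁿ → as n→∞, aₙ→∞ (since base 4 > 1)
No finite upper bound exists
The sequence is UNBOUNDED

Unbounded (aₙ → ∞ as n → ∞)


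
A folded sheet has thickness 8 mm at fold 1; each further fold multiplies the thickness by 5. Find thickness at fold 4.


aₙ = a₁·r^(n-1)
= 8×5^3
= 8×125
= 1000

a_4 = 1000


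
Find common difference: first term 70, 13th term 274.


d = (aₙ - a₁)/(n-1)
= (274 - 70)/(13-1)
= 204/12 = 17

d = 17


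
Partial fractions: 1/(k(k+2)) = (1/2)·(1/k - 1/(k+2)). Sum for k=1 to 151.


1/(k(k+2)) = (1/2)·(1/k - 1/(k+2)) (partial fractions)
Telescoping: Σ = (1/2)·(1 + 1/2 - 1/152 - 1/153) = 34579/46512

Sum = 34579/46512


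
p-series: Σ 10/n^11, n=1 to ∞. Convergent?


p-series test: Σ c/n^p converges if p > 1, diverges if p ≤ 1 (constant c > 0 doesn't affect convergence).
p = 11
11 > 1 → CONVERGES

Converges (p = 11 > 1)


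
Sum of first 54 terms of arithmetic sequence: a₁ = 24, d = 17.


aₙ = 24 + (54-1)×17 = 925
Sₙ = n(a₁+aₙ)/2 = 54×(24+925)/2
= 54×949/2 = 25623

S_54 = 25623


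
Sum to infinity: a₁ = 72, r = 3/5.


S∞ = a₁/(1-r) = 72/(1 - 3/5)
= 72/(2/5)
= 180

S∞ = 180


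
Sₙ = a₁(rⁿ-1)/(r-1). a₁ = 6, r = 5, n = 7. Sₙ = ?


Sₙ = 6×(5^7 - 1)/(5 - 1)
= 6×(78125 - 1)/4
= 6×78124/4
= 117186

S_7 = 117186


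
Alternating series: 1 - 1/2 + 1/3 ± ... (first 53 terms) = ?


S = 1 - 1/2 + 1/3 - 1/4 + 1/5 - 1/6 + 1/7 - 1/8 ± ...
= 0.7025
(Full series converges to +ln(2) ≈ +0.6931)

S_53 = 0.7025


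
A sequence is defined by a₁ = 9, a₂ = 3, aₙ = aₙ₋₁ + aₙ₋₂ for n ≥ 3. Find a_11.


Computing iteratively: 9, 3, 12, 15, 27, 42, 69, 111, 180, 291, 471
a_11 = 471

a_11 = 471


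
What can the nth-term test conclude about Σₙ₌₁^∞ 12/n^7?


lim(n→∞) 12/n^7 = 0
lim aₙ = 0 → nth-term test is INCONCLUSIVE
(Need other tests; this is actually a convergent p-series with p=7 > 1)

Inconclusive (lim aₙ = 0; need another test)


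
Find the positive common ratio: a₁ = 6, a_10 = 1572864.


r^(n-1) = aₙ/a₁
r^9 = 1572864/6 = 262144
r = 262144^(1/9)
= 4

r = 4


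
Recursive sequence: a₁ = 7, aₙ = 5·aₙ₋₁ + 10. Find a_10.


Computing step by step:
a_1 = 7
a_2 = 45
a_3 = 235
a_4 = 1185
a_5 = 5935
a_6 = 29685
a_7 = 148435
a_8 = 742185
a_9 = 3710935
a_10 = 18554685


a_10 = 18554685


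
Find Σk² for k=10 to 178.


Σₖ₌10^178 k² = Σₖ₌₁^178 k² − Σₖ₌₁^9 k²
= 178·179·357/6 − 9·10·19/6
= 1895789 − 285 = 1895504

Σk² = 1895504


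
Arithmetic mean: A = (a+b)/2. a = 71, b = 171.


AM = (71 + 171)/2 = 242/2 = 121

AM = 121


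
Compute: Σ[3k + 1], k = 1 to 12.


Σ(3k+1) = 3·Σk + 1·n
= 3·78 + 1·12
= 234 + 12 = 246

Σ = 246


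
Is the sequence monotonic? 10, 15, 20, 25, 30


Differences: 5, 5, 5, 5
All differences > 0 → strictly INCREASING

Monotonically increasing


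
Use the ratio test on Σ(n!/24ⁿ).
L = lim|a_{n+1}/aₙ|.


aₙ = n!/24^n
a_{n+1}/aₙ = (n+1)!/24^(n+1) × 24^n/n!
= (n+1)/24
L = lim(n→∞) (n+1)/24 = ∞
L > 1 → series DIVERGES

Diverges (ratio test: L = ∞ > 1)


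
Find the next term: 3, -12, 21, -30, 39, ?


Pattern: alternating sign, magnitude arithmetic (d=9)
Terms: 3, -12, 21, -30, 39
Next term = -48

Next term = -48


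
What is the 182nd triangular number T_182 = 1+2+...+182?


n(n+1)/2 = 182×183/2 = 33306/2 = 16653

Σk = 16653


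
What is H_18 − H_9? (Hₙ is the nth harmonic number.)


Σₖ₌10^18 1/k = 1/10 + 1/11 + 1/12 + 1/13 + 1/14 + 1/15 + 1/16 + 1/17 + 1/18
= 1632341/2450448
≈ 0.6661

Sum = 1632341/2450448 ≈ 0.6661


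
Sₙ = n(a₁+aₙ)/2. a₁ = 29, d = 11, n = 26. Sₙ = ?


aₙ = 29 + (26-1)×11 = 304
Sₙ = n(a₁+aₙ)/2 = 26×(29+304)/2
= 26×333/2 = 4329

S_26 = 4329


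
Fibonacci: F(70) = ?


Fibonacci sequence: 1, 1, 2, 3, 5, 8, 13, 21, 34, 55, 89, ...
F(70) = 190392490709135

F(70) = 190392490709135


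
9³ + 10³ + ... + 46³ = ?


Σₖ₌9^46 k³ = [46·47/2]² − [8·9/2]²
= 1168561 − 1296 = 1167265

Σk³ = 1167265


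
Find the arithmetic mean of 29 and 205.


AM = (29 + 205)/2 = 234/2 = 117

AM = 117


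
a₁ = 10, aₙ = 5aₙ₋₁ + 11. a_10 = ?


Computing step by step:
a_1 = 10
a_2 = 61
a_3 = 316
a_4 = 1591
a_5 = 7966
a_6 = 39841
a_7 = 199216
a_8 = 996091
a_9 = 4980466
a_10 = 24902341


a_10 = 24902341


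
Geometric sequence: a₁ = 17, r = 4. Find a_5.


aₙ = a₁·r^(n-1)
= 17×4^4
= 17×256
= 4352

a_5 = 4352


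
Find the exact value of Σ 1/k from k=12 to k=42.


Σₖ₌12^42 1/k = 1/12 + 1/13 + 1/14 + ... + 1/42
= 286282196019672403/219060189739591200
≈ 1.3069

Sum = 286282196019672403/219060189739591200 ≈ 1.3069


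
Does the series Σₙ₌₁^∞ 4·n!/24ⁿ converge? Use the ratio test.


aₙ = 4·n!/24^n
a_{n+1}/aₙ = (n+1)!/24^(n+1) × 24^n/n!  (constant 4 cancels)
= (n+1)/24
L = lim(n→∞) (n+1)/24 = ∞
L > 1 → series DIVERGES

Diverges (ratio test: L = ∞ > 1)


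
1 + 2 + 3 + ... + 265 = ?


n(n+1)/2 = 265×266/2 = 70490/2 = 35245

Σk = 35245


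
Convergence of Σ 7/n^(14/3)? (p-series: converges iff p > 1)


p-series test: Σ c/n^p converges if p > 1, diverges if p ≤ 1 (constant c > 0 doesn't affect convergence).
p = 14/3
14/3 > 1 → CONVERGES

Converges (p = 14/3 > 1)


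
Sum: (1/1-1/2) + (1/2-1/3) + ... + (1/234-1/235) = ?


Telescoping: adjacent terms cancel.
= 1/1 - 1/235
= 1 - 1/235 = 234/235

Sum = 234/235


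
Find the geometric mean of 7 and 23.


GM = √(7×23) = √161 = 12.6886

GM = 12.6886


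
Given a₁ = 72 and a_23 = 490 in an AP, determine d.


d = (aₙ - a₁)/(n-1)
= (490 - 72)/(23-1)
= 418/22 = 19

d = 19


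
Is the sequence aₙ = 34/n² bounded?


a₁ = 34, a₂ = 34/4, a₃ = 34/9, ...
0 < aₙ ≤ 34 for all n ≥ 1
The sequence IS bounded

Bounded (0 < aₙ ≤ 34)


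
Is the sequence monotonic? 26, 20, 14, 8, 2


Differences: -6, -6, -6, -6
All differences < 0 → strictly DECREASING

Monotonically decreasing


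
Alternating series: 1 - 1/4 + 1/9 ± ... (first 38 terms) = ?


S = 1 - 1/4 + 1/9 - 1/16 + 1/25 - 1/36 + 1/49 - 1/64 ± ...
= 0.8221
(Full series converges to +π²/12 ≈ +0.8225)

S_38 = 0.8221


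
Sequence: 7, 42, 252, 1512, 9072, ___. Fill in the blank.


Pattern: geometric (r=6)
Terms: 7, 42, 252, 1512, 9072
Next term = 54432

Next term = 54432


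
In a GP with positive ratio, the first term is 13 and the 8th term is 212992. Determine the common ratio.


r^(n-1) = aₙ/a₁
r^7 = 212992/13 = 16384
r = 16384^(1/7)
= 4

r = 4


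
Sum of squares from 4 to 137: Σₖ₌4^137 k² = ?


Σₖ₌4^137 k² = Σₖ₌₁^137 k² − Σₖ₌₁^3 k²
= 137·138·275/6 − 3·4·7/6
= 866525 − 14 = 866511

Σk² = 866511


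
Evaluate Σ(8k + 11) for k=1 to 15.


Σ(8k+11) = 8·Σk + 11·n
= 8·120 + 11·15
= 960 + 165 = 1125

Σ = 1125


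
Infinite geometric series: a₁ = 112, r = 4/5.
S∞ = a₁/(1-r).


S∞ = a₁/(1-r) = 112/(1 - 4/5)
= 112/(1/5)
= 560

S∞ = 560


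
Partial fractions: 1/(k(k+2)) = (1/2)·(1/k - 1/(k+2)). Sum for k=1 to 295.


1/(k(k+2)) = (1/2)·(1/k - 1/(k+2)) (partial fractions)
Telescoping: Σ = (1/2)·(1 + 1/2 - 1/296 - 1/297) = 131275/175824

Sum = 131275/175824


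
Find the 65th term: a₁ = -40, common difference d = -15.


aₙ = a₁ + (n-1)d
= -40 + (65-1)×-15
= -40 - 960
= -1000

a_65 = -1000


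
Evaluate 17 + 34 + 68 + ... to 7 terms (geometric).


Sₙ = 17×(2^7 - 1)/(2 - 1)
= 17×(128 - 1)/1
= 17×127/1
= 2159

S_7 = 2159


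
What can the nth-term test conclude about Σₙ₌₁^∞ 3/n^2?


lim(n→∞) 3/n^2 = 0
lim aₙ = 0 → nth-term test is INCONCLUSIVE
(Need other tests; this is actually a convergent p-series with p=2 > 1)

Inconclusive (lim aₙ = 0; need another test)


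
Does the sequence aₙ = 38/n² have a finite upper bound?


a₁ = 38, a₂ = 38/4, a₃ = 38/9, ...
0 < aₙ ≤ 38 for all n ≥ 1
The sequence IS bounded

Bounded (0 < aₙ ≤ 38)


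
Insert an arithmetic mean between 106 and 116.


AM = (106 + 116)/2 = 222/2 = 111

AM = 111


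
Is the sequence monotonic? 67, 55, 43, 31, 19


Differences: -12, -12, -12, -12
All differences < 0 → strictly DECREASING

Monotonically decreasing


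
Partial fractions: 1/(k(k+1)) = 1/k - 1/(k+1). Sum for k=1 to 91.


1/(k(k+1)) = 1/k - 1/(k+1) (partial fractions)
Telescoping: Σ = 1 - 1/92 = 91/92

Sum = 91/92


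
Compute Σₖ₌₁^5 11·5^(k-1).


Sₙ = 11×(5^5 - 1)/(5 - 1)
= 11×(3125 - 1)/4
= 11×3124/4
= 8591

S_5 = 8591


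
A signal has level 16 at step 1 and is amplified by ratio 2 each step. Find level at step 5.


aₙ = a₁·r^(n-1)
= 16×2^4
= 16×16
= 256

a_5 = 256


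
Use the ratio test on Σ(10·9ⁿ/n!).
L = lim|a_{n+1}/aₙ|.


aₙ = 10·9^n/n!
a_{n+1}/aₙ = 9^(n+1)/(n+1)! × n!/9^n  (constant 10 cancels)
= 9/(n+1)
L = lim(n→∞) 9/(n+1) = 0
L < 1 → series CONVERGES

Converges (ratio test: L = 0 < 1)


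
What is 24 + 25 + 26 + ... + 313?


Σₖ₌24^313 k = Σₖ₌₁^313 k − Σₖ₌₁^23 k
= 313·314/2 − 23·24/2
= 49141 − 276 = 48865

Σk = 48865


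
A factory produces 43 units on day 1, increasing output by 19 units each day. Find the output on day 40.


aₙ = a₁ + (n-1)d
= 43 + (40-1)×19
= 43 + 741
= 784

a_40 = 784


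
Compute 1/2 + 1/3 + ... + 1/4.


Σₖ₌2^4 1/k = 1/2 + 1/3 + 1/4
= 13/12
≈ 1.0833

Sum = 13/12 ≈ 1.0833


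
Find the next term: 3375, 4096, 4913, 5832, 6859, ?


Pattern: perfect cubes: n³
Terms: 3375, 4096, 4913, 5832, 6859
Next term = 8000

Next term = 8000


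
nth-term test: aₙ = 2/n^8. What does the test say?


lim(n→∞) 2/n^8 = 0
lim aₙ = 0 → nth-term test is INCONCLUSIVE
(Need other tests; this is actually a convergent p-series with p=8 > 1)

Inconclusive (lim aₙ = 0; need another test)


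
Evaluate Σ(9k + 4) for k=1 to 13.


Σ(9k+4) = 9·Σk + 4·n
= 9·91 + 4·13
= 819 + 52 = 871

Σ = 871


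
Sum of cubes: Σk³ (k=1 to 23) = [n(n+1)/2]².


n(n+1)/2 = 23×24/2 = 276
Σk³ = 276² = 76176

Σk³ = 76176


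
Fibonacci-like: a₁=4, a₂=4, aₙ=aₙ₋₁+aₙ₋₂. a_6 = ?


Computing iteratively: 4, 4, 8, 12, 20, 32
a_6 = 32

a_6 = 32


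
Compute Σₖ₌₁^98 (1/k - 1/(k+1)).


Telescoping: adjacent terms cancel.
= 1/1 - 1/99
= 1 - 1/99 = 98/99

Sum = 98/99


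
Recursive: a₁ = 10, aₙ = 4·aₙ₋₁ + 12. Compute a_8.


Computing step by step:
a_1 = 10
a_2 = 52
a_3 = 220
a_4 = 892
a_5 = 3580
a_6 = 14332
a_7 = 57340
a_8 = 229372


a_8 = 229372


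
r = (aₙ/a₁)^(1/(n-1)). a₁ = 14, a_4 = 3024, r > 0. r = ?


r^(n-1) = aₙ/a₁
r^3 = 3024/14 = 216
r = 216^(1/3)
= 6

r = 6


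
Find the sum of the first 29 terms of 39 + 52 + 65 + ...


aₙ = 39 + (29-1)×13 = 403
Sₙ = n(a₁+aₙ)/2 = 29×(39+403)/2
= 29×442/2 = 6409

S_29 = 6409


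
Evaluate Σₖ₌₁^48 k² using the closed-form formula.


n = 48
n(n+1)(2n+1)/6 = 48×49×97/6
= 228144/6 = 38024

Σk² = 38024


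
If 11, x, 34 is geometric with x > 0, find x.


GM = √(11×34) = √374 = 19.3391

GM = 19.3391


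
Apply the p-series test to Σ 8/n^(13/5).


p-series test: Σ c/n^p converges if p > 1, diverges if p ≤ 1 (constant c > 0 doesn't affect convergence).
p = 13/5
13/5 > 1 → CONVERGES

Converges (p = 13/5 > 1)


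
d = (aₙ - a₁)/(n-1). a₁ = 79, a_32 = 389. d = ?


d = (aₙ - a₁)/(n-1)
= (389 - 79)/(32-1)
= 310/31 = 10

d = 10


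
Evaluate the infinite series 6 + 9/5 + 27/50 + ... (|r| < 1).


S∞ = a₁/(1-r) = 6/(1 - 3/10)
= 6/(7/10)
= 60/7

S∞ = 60/7


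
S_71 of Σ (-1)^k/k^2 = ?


S = -1 + 1/4 - 1/9 + 1/16 - 1/25 + 1/36 - 1/49 + 1/64 ± ...
= -0.8226
(Full series converges to -π²/12 ≈ -0.8225)

S_71 = -0.8226


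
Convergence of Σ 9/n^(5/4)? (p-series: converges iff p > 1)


p-series test: Σ c/n^p converges if p > 1, diverges if p ≤ 1 (constant c > 0 doesn't affect convergence).
p = 5/4
5/4 > 1 → CONVERGES

Converges (p = 5/4 > 1)


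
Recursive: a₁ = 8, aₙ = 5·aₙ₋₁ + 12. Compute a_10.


Computing step by step:
a_1 = 8
a_2 = 52
a_3 = 272
a_4 = 1372
a_5 = 6872
a_6 = 34372
a_7 = 171872
a_8 = 859372
a_9 = 4296872
a_10 = 21484372


a_10 = 21484372


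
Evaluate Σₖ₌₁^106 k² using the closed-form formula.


n = 106
n(n+1)(2n+1)/6 = 106×107×213/6
= 2415846/6 = 402641

Σk² = 402641


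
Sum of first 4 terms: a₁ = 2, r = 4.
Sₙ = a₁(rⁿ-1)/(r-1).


Sₙ = 2×(4^4 - 1)/(4 - 1)
= 2×(256 - 1)/3
= 2×255/3
= 170

S_4 = 170


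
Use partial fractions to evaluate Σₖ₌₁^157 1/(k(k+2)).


1/(k(k+2)) = (1/2)·(1/k - 1/(k+2)) (partial fractions)
Telescoping: Σ = (1/2)·(1 + 1/2 - 1/158 - 1/159) = 18683/25122

Sum = 18683/25122


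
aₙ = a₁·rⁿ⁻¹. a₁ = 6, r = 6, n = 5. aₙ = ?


aₙ = a₁·r^(n-1)
= 6×6^4
= 6×1296
= 7776

a_5 = 7776


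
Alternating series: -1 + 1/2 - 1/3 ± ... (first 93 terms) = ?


S = -1 + 1/2 - 1/3 + 1/4 - 1/5 + 1/6 - 1/7 + 1/8 ± ...
= -0.6985
(Full series converges to -ln(2) ≈ -0.6931)

S_93 = -0.6985


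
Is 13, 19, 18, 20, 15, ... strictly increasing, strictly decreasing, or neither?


Differences: 6, -1, 2, -5
Difference at position 1 is +6 (> 0) but position 2 is -1 (< 0) — sequence both rises and falls
→ NOT monotonic

Not monotonic


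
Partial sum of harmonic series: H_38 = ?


H_38 = 1/1 + 1/2 + 1/3 + ... + 1/38
= 2053580969474233/485721041551200
≈ 4.2279

H_38 = 2053580969474233/485721041551200 ≈ 4.2279


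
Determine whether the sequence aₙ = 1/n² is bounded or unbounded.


a₁ = 1, a₂ = 1/4, a₃ = 1/9, ...
0 < aₙ ≤ 1 for all n ≥ 1
The sequence IS bounded

Bounded (0 < aₙ ≤ 1)


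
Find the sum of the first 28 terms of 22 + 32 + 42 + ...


aₙ = 22 + (28-1)×10 = 292
Sₙ = n(a₁+aₙ)/2 = 28×(22+292)/2
= 28×314/2 = 4396

S_28 = 4396


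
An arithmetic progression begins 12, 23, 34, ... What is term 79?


aₙ = a₁ + (n-1)d
= 12 + (79-1)×11
= 12 + 858
= 870

a_79 = 870


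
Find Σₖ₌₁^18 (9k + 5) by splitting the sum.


Σ(9k+5) = 9·Σk + 5·n
= 9·171 + 5·18
= 1539 + 90 = 1629

Σ = 1629


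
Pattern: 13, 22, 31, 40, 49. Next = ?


Pattern: arithmetic (d=9)
Terms: 13, 22, 31, 40, 49
Next term = 58

Next term = 58


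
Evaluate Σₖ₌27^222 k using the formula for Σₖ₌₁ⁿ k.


Σₖ₌27^222 k = Σₖ₌₁^222 k − Σₖ₌₁^26 k
= 222·223/2 − 26·27/2
= 24753 − 351 = 24402

Σk = 24402


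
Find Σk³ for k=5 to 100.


Σₖ₌5^100 k³ = [100·101/2]² − [4·5/2]²
= 25502500 − 100 = 25502400

Σk³ = 25502400


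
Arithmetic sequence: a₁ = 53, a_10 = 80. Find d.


d = (aₙ - a₁)/(n-1)
= (80 - 53)/(10-1)
= 27/9 = 3

d = 3


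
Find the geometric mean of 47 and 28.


GM = √(47×28) = √1316 = 36.2767

GM = 36.2767


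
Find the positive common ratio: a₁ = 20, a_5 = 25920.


r^(n-1) = aₙ/a₁
r^4 = 25920/20 = 1296
r = 1296^(1/4)
= ±6; taking r > 0 gives r = 6

r = 6


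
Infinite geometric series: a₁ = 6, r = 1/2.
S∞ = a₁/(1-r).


S∞ = a₁/(1-r) = 6/(1 - 1/2)
= 6/(1/2)
= 12

S∞ = 12


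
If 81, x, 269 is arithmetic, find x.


AM = (81 + 269)/2 = 350/2 = 175

AM = 175


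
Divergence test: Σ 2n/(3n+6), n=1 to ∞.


lim(n→∞) 2n/(3n+6) = 2/3 = 2/3  (divide numerator and denominator by n)
lim aₙ = 2/3 ≠ 0 → series DIVERGES

Diverges (lim aₙ = 2/3 ≠ 0)


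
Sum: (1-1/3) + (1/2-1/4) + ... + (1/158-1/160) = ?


Telescoping with gap 2: two head and two tail terms survive.
= (1 + 1/2) - (1/159 + 1/160)
= 3/2 - 1/159 - 1/160 = 37841/25440

Sum = 37841/25440


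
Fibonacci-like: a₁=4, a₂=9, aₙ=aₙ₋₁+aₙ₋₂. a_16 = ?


Computing iteratively: 4, 9, 13, 22, 35, 57, 92, 149, 241, 390, 631, 1021, ...
a_16 = 6998

a_16 = 6998


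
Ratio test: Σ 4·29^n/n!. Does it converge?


aₙ = 4·29^n/n!
a_{n+1}/aₙ = 29^(n+1)/(n+1)! × n!/29^n  (constant 4 cancels)
= 29/(n+1)
L = lim(n→∞) 29/(n+1) = 0
L < 1 → series CONVERGES

Converges (ratio test: L = 0 < 1)


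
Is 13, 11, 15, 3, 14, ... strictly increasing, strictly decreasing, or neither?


Differences: -2, 4, -12, 11
Difference at position 2 is +4 (> 0) but position 1 is -2 (< 0) — sequence both rises and falls
→ NOT monotonic

Not monotonic


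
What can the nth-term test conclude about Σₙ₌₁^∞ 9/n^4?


lim(n→∞) 9/n^4 = 0
lim aₙ = 0 → nth-term test is INCONCLUSIVE
(Need other tests; this is actually a convergent p-series with p=4 > 1)

Inconclusive (lim aₙ = 0; need another test)


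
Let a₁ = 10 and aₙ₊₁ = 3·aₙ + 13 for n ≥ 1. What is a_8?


Computing step by step:
a_1 = 10
a_2 = 43
a_3 = 142
a_4 = 439
a_5 = 1330
a_6 = 4003
a_7 = 12022
a_8 = 36079


a_8 = 36079


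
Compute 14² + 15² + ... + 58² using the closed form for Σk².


Σₖ₌14^58 k² = Σₖ₌₁^58 k² − Σₖ₌₁^13 k²
= 58·59·117/6 − 13·14·27/6
= 66729 − 819 = 65910

Σk² = 65910


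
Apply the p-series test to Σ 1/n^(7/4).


p-series test: Σ c/n^p converges if p > 1, diverges if p ≤ 1 (constant c > 0 doesn't affect convergence).
p = 7/4
7/4 > 1 → CONVERGES

Converges (p = 7/4 > 1)


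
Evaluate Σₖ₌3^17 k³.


Σₖ₌3^17 k³ = [17·18/2]² − [2·3/2]²
= 23409 − 9 = 23400

Σk³ = 23400


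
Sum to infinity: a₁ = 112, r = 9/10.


S∞ = a₁/(1-r) = 112/(1 - 9/10)
= 112/(1/10)
= 1120

S∞ = 1120


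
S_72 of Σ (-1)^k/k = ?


S = -1 + 1/2 - 1/3 + 1/4 - 1/5 + 1/6 - 1/7 + 1/8 ± ...
= -0.6863
(Full series converges to -ln(2) ≈ -0.6931)

S_72 = -0.6863


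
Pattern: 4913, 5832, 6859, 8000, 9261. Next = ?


Pattern: perfect cubes: n³
Terms: 4913, 5832, 6859, 8000, 9261
Next term = 10648

Next term = 10648


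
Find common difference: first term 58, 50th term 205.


d = (aₙ - a₁)/(n-1)
= (205 - 58)/(50-1)
= 147/49 = 3

d = 3


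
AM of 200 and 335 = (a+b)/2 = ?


AM = (200 + 335)/2 = 535/2 = 267.5

AM = 267.5


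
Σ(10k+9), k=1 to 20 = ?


Σ(10k+9) = 10·Σk + 9·n
= 10·210 + 9·20
= 2100 + 180 = 2280

Σ = 2280


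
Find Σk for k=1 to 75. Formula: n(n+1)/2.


n(n+1)/2 = 75×76/2 = 5700/2 = 2850

Σk = 2850


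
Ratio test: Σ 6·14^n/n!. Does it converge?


aₙ = 6·14^n/n!
a_{n+1}/aₙ = 14^(n+1)/(n+1)! × n!/14^n  (constant 6 cancels)
= 14/(n+1)
L = lim(n→∞) 14/(n+1) = 0
L < 1 → series CONVERGES

Converges (ratio test: L = 0 < 1)


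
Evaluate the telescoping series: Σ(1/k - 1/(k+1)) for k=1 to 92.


Telescoping: adjacent terms cancel.
= 1/1 - 1/93
= 1 - 1/93 = 92/93

Sum = 92/93


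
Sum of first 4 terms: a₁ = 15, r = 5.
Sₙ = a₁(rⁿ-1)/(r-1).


Sₙ = 15×(5^4 - 1)/(5 - 1)
= 15×(625 - 1)/4
= 15×624/4
= 2340

S_4 = 2340


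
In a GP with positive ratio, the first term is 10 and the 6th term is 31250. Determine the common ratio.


r^(n-1) = aₙ/a₁
r^5 = 31250/10 = 3125
r = 3125^(1/5)
= 5

r = 5


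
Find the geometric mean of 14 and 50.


GM = √(14×50) = √700 = 26.4575

GM = 26.4575


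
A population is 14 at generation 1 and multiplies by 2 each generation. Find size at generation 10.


aₙ = a₁·r^(n-1)
= 14×2^9
= 14×512
= 7168

a_10 = 7168


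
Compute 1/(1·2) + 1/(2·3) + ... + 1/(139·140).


1/(k(k+1)) = 1/k - 1/(k+1) (partial fractions)
Telescoping: Σ = 1 - 1/140 = 139/140

Sum = 139/140


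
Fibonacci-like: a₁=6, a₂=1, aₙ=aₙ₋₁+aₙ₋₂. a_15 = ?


Computing iteratively: 6, 1, 7, 8, 15, 23, 38, 61, 99, 160, 259, 419, ...
a_15 = 1775

a_15 = 1775


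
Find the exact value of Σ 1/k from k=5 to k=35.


Σₖ₌5^35 1/k = 1/5 + 1/6 + 1/7 + ... + 1/35
= 27088112253109/13127595717600
≈ 2.0634

Sum = 27088112253109/13127595717600 ≈ 2.0634


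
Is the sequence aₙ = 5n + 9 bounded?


aₙ = 5n + 9 → as n→∞, aₙ→∞
No finite upper bound exists
The sequence is UNBOUNDED

Unbounded (aₙ → ∞ as n → ∞)


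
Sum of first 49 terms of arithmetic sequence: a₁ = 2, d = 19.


aₙ = 2 + (49-1)×19 = 914
Sₙ = n(a₁+aₙ)/2 = 49×(2+914)/2
= 49×916/2 = 22442

S_49 = 22442


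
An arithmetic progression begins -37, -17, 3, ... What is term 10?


aₙ = a₁ + (n-1)d
= -37 + (10-1)×20
= -37 + 180
= 143

a_10 = 143


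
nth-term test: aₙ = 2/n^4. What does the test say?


lim(n→∞) 2/n^4 = 0
lim aₙ = 0 → nth-term test is INCONCLUSIVE
(Need other tests; this is actually a convergent p-series with p=4 > 1)

Inconclusive (lim aₙ = 0; need another test)


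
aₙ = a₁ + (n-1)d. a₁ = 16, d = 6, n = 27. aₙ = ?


aₙ = a₁ + (n-1)d
= 16 + (27-1)×6
= 16 + 156
= 172

a_27 = 172


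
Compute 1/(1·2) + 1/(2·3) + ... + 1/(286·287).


1/(k(k+1)) = 1/k - 1/(k+1) (partial fractions)
Telescoping: Σ = 1 - 1/287 = 286/287

Sum = 286/287


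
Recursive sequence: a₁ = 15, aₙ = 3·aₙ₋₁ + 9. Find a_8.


Computing step by step:
a_1 = 15
a_2 = 54
a_3 = 171
a_4 = 522
a_5 = 1575
a_6 = 4734
a_7 = 14211
a_8 = 42642


a_8 = 42642


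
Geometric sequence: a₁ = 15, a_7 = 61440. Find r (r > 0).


r^(n-1) = aₙ/a₁
r^6 = 61440/15 = 4096
r = 4096^(1/6)
= ±4; taking r > 0 gives r = 4

r = 4


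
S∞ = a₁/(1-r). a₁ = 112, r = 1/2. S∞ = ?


S∞ = a₁/(1-r) = 112/(1 - 1/2)
= 112/(1/2)
= 224

S∞ = 224


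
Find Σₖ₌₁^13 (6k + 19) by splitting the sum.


Σ(6k+19) = 6·Σk + 19·n
= 6·91 + 19·13
= 546 + 247 = 793

Σ = 793


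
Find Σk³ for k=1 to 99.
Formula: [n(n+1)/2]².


n(n+1)/2 = 99×100/2 = 4950
Σk³ = 4950² = 24502500

Σk³ = 24502500


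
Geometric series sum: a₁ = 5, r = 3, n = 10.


Sₙ = 5×(3^10 - 1)/(3 - 1)
= 5×(59049 - 1)/2
= 5×59048/2
= 147620

S_10 = 147620


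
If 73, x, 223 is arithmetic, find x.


AM = (73 + 223)/2 = 296/2 = 148

AM = 148


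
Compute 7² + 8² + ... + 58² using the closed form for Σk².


Σₖ₌7^58 k² = Σₖ₌₁^58 k² − Σₖ₌₁^6 k²
= 58·59·117/6 − 6·7·13/6
= 66729 − 91 = 66638

Σk² = 66638


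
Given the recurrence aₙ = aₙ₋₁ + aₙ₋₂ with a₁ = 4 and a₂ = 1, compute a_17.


Computing iteratively: 4, 1, 5, 6, 11, 17, 28, 45, 73, 118, 191, 309, ...
a_17 = 3427

a_17 = 3427


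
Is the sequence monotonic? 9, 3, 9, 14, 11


Differences: -6, 6, 5, -3
Difference at position 2 is +6 (> 0) but position 1 is -6 (< 0) — sequence both rises and falls
→ NOT monotonic

Not monotonic


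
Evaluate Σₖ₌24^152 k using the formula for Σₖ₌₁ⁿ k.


Σₖ₌24^152 k = Σₖ₌₁^152 k − Σₖ₌₁^23 k
= 152·153/2 − 23·24/2
= 11628 − 276 = 11352

Σk = 11352


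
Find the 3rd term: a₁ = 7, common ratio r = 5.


aₙ = a₁·r^(n-1)
= 7×5^2
= 7×25
= 175

a_3 = 175


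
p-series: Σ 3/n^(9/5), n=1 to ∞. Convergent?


p-series test: Σ c/n^p converges if p > 1, diverges if p ≤ 1 (constant c > 0 doesn't affect convergence).
p = 9/5
9/5 > 1 → CONVERGES

Converges (p = 9/5 > 1)


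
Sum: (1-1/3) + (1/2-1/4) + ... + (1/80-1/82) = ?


Telescoping with gap 2: two head and two tail terms survive.
= (1 + 1/2) - (1/81 + 1/82)
= 3/2 - 1/81 - 1/82 = 4900/3321

Sum = 4900/3321


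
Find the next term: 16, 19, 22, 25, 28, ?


Pattern: arithmetic (d=3)
Terms: 16, 19, 22, 25, 28
Next term = 31

Next term = 31


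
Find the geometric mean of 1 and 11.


GM = √(1×11) = √11 = 3.3166

GM = 3.3166


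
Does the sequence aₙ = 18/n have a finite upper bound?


a₁ = 18, a₂ = 18/2, a₃ = 18/3, ...
0 < aₙ ≤ 18 for all n ≥ 1
Lower bound: 0, Upper bound: 18
The sequence IS bounded

Bounded (0 < aₙ ≤ 18)


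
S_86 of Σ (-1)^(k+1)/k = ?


S = 1 - 1/2 + 1/3 - 1/4 + 1/5 - 1/6 + 1/7 - 1/8 ± ...
= 0.6874
(Full series converges to +ln(2) ≈ +0.6931)

S_86 = 0.6874


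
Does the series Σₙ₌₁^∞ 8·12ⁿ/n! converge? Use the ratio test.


aₙ = 8·12^n/n!
a_{n+1}/aₙ = 12^(n+1)/(n+1)! × n!/12^n  (constant 8 cancels)
= 12/(n+1)
L = lim(n→∞) 12/(n+1) = 0
L < 1 → series CONVERGES

Converges (ratio test: L = 0 < 1)


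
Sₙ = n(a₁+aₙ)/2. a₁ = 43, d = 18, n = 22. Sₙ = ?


aₙ = 43 + (22-1)×18 = 421
Sₙ = n(a₁+aₙ)/2 = 22×(43+421)/2
= 22×464/2 = 5104

S_22 = 5104


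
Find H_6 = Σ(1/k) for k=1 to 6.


H_6 = 1/1 + 1/2 + 1/3 + 1/4 + 1/5 + 1/6
= 49/20
≈ 2.45

H_6 = 49/20 ≈ 2.45


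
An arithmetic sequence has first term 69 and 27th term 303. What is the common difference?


d = (aₙ - a₁)/(n-1)
= (303 - 69)/(27-1)
= 234/26 = 9

d = 9


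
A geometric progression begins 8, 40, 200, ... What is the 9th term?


aₙ = a₁·r^(n-1)
= 8×5^8
= 8×390625
= 3125000

a_9 = 3125000


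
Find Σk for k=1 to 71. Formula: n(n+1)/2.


n(n+1)/2 = 71×72/2 = 5112/2 = 2556

Σk = 2556


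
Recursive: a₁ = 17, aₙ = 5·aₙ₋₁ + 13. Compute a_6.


Computing step by step:
a_1 = 17
a_2 = 98
a_3 = 503
a_4 = 2528
a_5 = 12653
a_6 = 63278


a_6 = 63278


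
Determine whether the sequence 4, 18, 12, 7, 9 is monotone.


Differences: 14, -6, -5, 2
Difference at position 1 is +14 (> 0) but position 2 is -6 (< 0) — sequence both rises and falls
→ NOT monotonic

Not monotonic


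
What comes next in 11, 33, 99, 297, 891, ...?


Pattern: geometric (r=3)
Terms: 11, 33, 99, 297, 891
Next term = 2673

Next term = 2673


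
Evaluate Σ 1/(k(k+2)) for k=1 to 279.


1/(k(k+2)) = (1/2)·(1/k - 1/(k+2)) (partial fractions)
Telescoping: Σ = (1/2)·(1 + 1/2 - 1/280 - 1/281) = 117459/157360

Sum = 117459/157360


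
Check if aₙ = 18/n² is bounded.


a₁ = 18, a₂ = 18/4, a₃ = 18/9, ...
0 < aₙ ≤ 18 for all n ≥ 1
The sequence IS bounded

Bounded (0 < aₙ ≤ 18)


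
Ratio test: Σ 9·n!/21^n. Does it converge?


aₙ = 9·n!/21^n
a_{n+1}/aₙ = (n+1)!/21^(n+1) × 21^n/n!  (constant 9 cancels)
= (n+1)/21
L = lim(n→∞) (n+1)/21 = ∞
L > 1 → series DIVERGES

Diverges (ratio test: L = ∞ > 1)
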